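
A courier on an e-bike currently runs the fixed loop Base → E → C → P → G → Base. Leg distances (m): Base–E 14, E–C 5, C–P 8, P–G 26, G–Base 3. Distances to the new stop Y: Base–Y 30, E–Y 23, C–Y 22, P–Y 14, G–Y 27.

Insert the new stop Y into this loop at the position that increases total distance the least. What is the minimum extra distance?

Insertion cost between consecutive stops i–j is d(i,Y) + d(Y,j) − d(i,j):
  between Base and E: 30 + 23 − 14 = 39
  between E and C: 23 + 22 − 5 = 40
  between C and P: 22 + 14 − 8 = 28
  between P and G: 14 + 27 − 26 = 15
  between G and Base: 27 + 30 − 3 = 54
Cheapest insertion is between P and G, adding 15.
New total = 56 + 15 = 71.

Adding 15 m by placing Y on the P–G leg.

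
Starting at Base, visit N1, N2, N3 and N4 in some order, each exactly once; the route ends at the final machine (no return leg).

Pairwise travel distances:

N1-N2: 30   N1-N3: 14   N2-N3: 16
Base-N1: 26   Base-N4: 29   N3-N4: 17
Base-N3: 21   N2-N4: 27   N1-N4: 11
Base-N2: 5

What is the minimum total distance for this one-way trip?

There are 4! = 24 possible orderings.
Base→N1→N2→N3→N4: 26+30+16+17 = 89
Base→N1→N2→N4→N3: 26+30+27+17 = 100
Base→N1→N3→N2→N4: 26+14+16+27 = 83
Base→N1→N3→N4→N2: 26+14+17+27 = 84
Base→N1→N4→N2→N3: 26+11+27+16 = 80
Base→N1→N4→N3→N2: 26+11+17+16 = 70
Base→N2→N1→N3→N4: 5+30+14+17 = 66
Base→N2→N1→N4→N3: 5+30+11+17 = 63
Base→N2→N3→N1→N4: 5+16+14+11 = 46
Base→N2→N3→N4→N1: 5+16+17+11 = 49
Base→N2→N4→N1→N3: 5+27+11+14 = 57
Base→N2→N4→N3→N1: 5+27+17+14 = 63
Base→N3→N1→N2→N4: 21+14+30+27 = 92
Base→N3→N1→N4→N2: 21+14+11+27 = 73
… (10 more)
The minimum is 46.
One shortest path: Base → N2 → N3 → N1 → N4.

46 — the minimum one-way total.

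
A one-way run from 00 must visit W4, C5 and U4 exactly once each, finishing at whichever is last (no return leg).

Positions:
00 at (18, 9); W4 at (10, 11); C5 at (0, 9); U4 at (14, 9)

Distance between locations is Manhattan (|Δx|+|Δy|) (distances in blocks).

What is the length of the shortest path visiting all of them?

Minimum one-way distance = 22 blocks.

There are 3! = 6 possible orderings.
00 - W4 - C5 - U4: 10+12+14 = 36
00 - W4 - U4 - C5: 10+6+14 = 30
00 - C5 - W4 - U4: 18+12+6 = 36
00 - C5 - U4 - W4: 18+14+6 = 38
00 - U4 - W4 - C5: 4+6+12 = 22
00 - U4 - C5 - W4: 4+14+12 = 30
The minimum is 22.
One shortest path: 00 → U4 → W4 → C5.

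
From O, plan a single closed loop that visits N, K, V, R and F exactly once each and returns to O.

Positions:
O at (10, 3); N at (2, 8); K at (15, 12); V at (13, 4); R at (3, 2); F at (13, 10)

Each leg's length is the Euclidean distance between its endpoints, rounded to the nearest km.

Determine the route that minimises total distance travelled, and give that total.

38 km — the shortest possible round trip.

With 5 stops there are 5!/2 = 60 distinct round trips (a route and its reverse cost the same).
O→N→K→V→R→F→O: 9+14+8+10+13+8 = 62
O→N→K→V→F→R→O: 9+14+8+6+13+7 = 57
O→N→K→R→V→F→O: 9+14+16+10+6+8 = 63
O→N→K→R→F→V→O: 9+14+16+13+6+3 = 61
O→N→K→F→V→R→O: 9+14+3+6+10+7 = 49
O→N→K→F→R→V→O: 9+14+3+13+10+3 = 52
O→N→V→K→R→F→O: 9+12+8+16+13+8 = 66
O→N→V→K→F→R→O: 9+12+8+3+13+7 = 52
O→N→V→R→K→F→O: 9+12+10+16+3+8 = 58
O→N→V→R→F→K→O: 9+12+10+13+3+10 = 57
O→N→V→F→K→R→O: 9+12+6+3+16+7 = 53
O→N→V→F→R→K→O: 9+12+6+13+16+10 = 66
O→N→R→K→V→F→O: 9+6+16+8+6+8 = 53
O→N→R→K→F→V→O: 9+6+16+3+6+3 = 43
… (46 more)
O→V→K→F→N→R→O: 3+8+3+11+6+7 = 38  ← best
The minimum is 38.
One optimal route: O → V → K → F → N → R → O (or its reverse).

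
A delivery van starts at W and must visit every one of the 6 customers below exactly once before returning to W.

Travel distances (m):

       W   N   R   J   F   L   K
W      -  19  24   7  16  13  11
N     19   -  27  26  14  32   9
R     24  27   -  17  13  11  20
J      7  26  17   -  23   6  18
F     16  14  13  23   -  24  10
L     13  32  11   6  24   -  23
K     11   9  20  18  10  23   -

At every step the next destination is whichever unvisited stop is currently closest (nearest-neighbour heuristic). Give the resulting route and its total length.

75 m along W → J → L → R → F → K → N → W.

From W: distances to unvisited — J=7, K=11, L=13, F=16, N=19, R=24. Nearest is J (7).
From J: distances to unvisited — L=6, R=17, K=18, F=23, N=26. Nearest is L (6).
From L: distances to unvisited — R=11, K=23, F=24, N=32. Nearest is R (11).
From R: distances to unvisited — F=13, K=20, N=27. Nearest is F (13).
From F: distances to unvisited — K=10, N=14. Nearest is K (10).
From K: distances to unvisited — N=9. Nearest is N (9).
Return N→W: 19.
Total = 7 + 6 + 11 + 13 + 10 + 9 + 19 = 75.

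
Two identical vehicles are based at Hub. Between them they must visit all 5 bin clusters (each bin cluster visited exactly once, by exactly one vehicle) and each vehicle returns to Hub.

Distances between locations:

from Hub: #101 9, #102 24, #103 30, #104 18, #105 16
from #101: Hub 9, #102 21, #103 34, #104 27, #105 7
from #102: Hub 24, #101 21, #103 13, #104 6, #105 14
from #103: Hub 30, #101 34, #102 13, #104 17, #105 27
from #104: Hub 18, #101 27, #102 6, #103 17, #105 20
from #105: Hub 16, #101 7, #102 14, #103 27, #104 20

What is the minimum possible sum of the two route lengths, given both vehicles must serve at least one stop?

96 — the smallest possible combined total.

There are 2^4 − 1 = 15 ways to divide the 5 stops into two non-empty groups. For each, the best each vehicle can do is its own shortest tour through its group:
  {#101} + {#102, #103, #104, #105}: 18 + 78 = 96
  {#102} + {#101, #103, #104, #105}: 48 + 78 = 126
  {#101, #102} + {#103, #104, #105}: 54 + 78 = 132
  {#103} + {#101, #102, #104, #105}: 60 + 54 = 114
  {#101, #103} + {#102, #104, #105}: 73 + 54 = 127
  {#102, #103} + {#101, #104, #105}: 67 + 54 = 121
  … (15 splits in total)
Best: vehicle 1 Hub → #101 → Hub = 18; vehicle 2 Hub → #104 → #103 → #102 → #105 → Hub = 78; combined 96.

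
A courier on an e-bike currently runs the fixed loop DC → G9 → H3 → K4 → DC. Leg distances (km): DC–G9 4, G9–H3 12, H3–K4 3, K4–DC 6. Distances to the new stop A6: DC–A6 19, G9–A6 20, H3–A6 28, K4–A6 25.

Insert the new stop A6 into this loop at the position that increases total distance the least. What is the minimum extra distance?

Insertion cost between consecutive stops i–j is d(i,A6) + d(A6,j) − d(i,j):
  between DC and G9: 19 + 20 − 4 = 35
  between G9 and H3: 20 + 28 − 12 = 36
  between H3 and K4: 28 + 25 − 3 = 50
  between K4 and DC: 25 + 19 − 6 = 38
Cheapest insertion is between DC and G9, adding 35.
New total = 25 + 35 = 60.

+35 km — insert A6 between DC and G9.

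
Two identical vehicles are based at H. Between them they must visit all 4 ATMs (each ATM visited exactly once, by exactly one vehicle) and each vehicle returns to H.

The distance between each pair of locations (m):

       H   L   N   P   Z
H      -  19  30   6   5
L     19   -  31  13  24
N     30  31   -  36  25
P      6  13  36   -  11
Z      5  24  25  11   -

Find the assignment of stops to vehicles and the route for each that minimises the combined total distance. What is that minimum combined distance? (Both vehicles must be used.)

Try each way of splitting the stops between the two vehicles (each non-empty) and, for each split, find the best tour for each vehicle:
  {L} + {N, P, Z}: 38 + 72 = 110
  {N} + {L, P, Z}: 60 + 48 = 108
  {L, N} + {P, Z}: 80 + 22 = 102
  {P} + {L, N, Z}: 12 + 80 = 92
  {L, P} + {N, Z}: 38 + 60 = 98
  {N, P} + {L, Z}: 72 + 48 = 120
  … (7 splits in total)
  {L, N, P} + {Z}: 80 + 10 = 90  ← best
Best: vehicle 1 H → N → L → P → H = 80; vehicle 2 H → Z → H = 10; combined 90.

Minimum combined distance: 90 m.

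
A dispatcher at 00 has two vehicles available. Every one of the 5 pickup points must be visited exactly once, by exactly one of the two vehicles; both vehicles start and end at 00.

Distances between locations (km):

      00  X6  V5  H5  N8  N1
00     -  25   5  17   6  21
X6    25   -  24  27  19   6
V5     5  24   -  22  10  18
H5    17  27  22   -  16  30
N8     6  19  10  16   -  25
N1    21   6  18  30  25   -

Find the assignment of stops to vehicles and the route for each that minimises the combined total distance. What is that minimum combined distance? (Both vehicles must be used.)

There are 2^4 − 1 = 15 ways to divide the 5 stops into two non-empty groups. For each, the best each vehicle can do is its own shortest tour through its group:
  {X6} + {V5, H5, N8, N1}: 50 + 75 = 125
  {V5} + {X6, H5, N8, N1}: 10 + 76 = 86
  {X6, V5} + {H5, N8, N1}: 54 + 73 = 127
  {H5} + {X6, V5, N8, N1}: 34 + 54 = 88
  {X6, H5} + {V5, N8, N1}: 69 + 54 = 123
  {V5, H5} + {X6, N8, N1}: 44 + 52 = 96
  … (15 splits in total)
  {N8} + {X6, V5, H5, N1}: 12 + 73 = 85  ← best
Best: vehicle 1 00 → N8 → 00 = 12; vehicle 2 00 → V5 → N1 → X6 → H5 → 00 = 73; combined 85.

Minimum combined distance: 85 km.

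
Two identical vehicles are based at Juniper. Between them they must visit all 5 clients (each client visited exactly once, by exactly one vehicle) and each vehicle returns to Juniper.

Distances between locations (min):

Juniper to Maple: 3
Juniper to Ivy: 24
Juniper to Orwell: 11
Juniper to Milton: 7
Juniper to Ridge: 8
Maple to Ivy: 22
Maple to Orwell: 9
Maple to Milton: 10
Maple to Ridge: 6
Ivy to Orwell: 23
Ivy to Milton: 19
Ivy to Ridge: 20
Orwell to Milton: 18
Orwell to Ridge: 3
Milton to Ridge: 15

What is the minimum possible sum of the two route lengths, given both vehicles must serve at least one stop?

There are 2^4 − 1 = 15 ways to divide the 5 stops into two non-empty groups. For each, the best each vehicle can do is its own shortest tour through its group:
  {Maple} + {Ivy, Orwell, Milton, Ridge}: 6 + 60 = 66
  {Ivy} + {Maple, Orwell, Milton, Ridge}: 48 + 37 = 85
  {Maple, Ivy} + {Orwell, Milton, Ridge}: 49 + 36 = 85
  {Orwell} + {Maple, Ivy, Milton, Ridge}: 22 + 55 = 77
  {Maple, Orwell} + {Ivy, Milton, Ridge}: 23 + 54 = 77
  {Ivy, Orwell} + {Maple, Milton, Ridge}: 58 + 31 = 89
  … (15 splits in total)
Best: vehicle 1 Juniper → Maple → Juniper = 6; vehicle 2 Juniper → Orwell → Ridge → Ivy → Milton → Juniper = 60; combined 66.

Minimum combined distance: 66 min.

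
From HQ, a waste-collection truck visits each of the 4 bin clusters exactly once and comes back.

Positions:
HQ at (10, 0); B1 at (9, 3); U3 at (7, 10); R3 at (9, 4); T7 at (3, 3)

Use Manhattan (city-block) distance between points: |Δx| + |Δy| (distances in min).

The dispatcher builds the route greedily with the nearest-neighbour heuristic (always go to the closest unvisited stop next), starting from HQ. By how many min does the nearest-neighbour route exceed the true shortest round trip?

The nearest-neighbour route is 2 min longer than optimal.

HQ: B1=4, R3=5, T7=10, U3=13 ⇒ B1
B1: R3=1, T7=6, U3=9 ⇒ R3
R3: T7=7, U3=8 ⇒ T7
T7: U3=11 ⇒ U3
NN route HQ → B1 → R3 → T7 → U3 → HQ costs 36.
Optimal: HQ → B1 → R3 → U3 → T7 → HQ costs 34 (by enumerating all 12 distinct tours).
Excess = 36 − 34 = 2.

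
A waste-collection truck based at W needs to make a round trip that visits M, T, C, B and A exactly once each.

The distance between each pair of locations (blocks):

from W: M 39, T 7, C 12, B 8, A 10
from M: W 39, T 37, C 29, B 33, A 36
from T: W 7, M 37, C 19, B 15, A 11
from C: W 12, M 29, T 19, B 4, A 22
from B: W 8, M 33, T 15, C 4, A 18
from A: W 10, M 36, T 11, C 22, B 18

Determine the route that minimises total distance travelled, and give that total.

Shortest round trip = 95 blocks.

There are 60 distinct closed tours to check (reversals are equivalent).
W-M-T-C-B-A-W: 39+37+19+4+18+10 = 127
W-M-T-C-A-B-W: 39+37+19+22+18+8 = 143
W-M-T-B-C-A-W: 39+37+15+4+22+10 = 127
W-M-T-B-A-C-W: 39+37+15+18+22+12 = 143
W-M-T-A-C-B-W: 39+37+11+22+4+8 = 121
W-M-T-A-B-C-W: 39+37+11+18+4+12 = 121
W-M-C-T-B-A-W: 39+29+19+15+18+10 = 130
W-M-C-T-A-B-W: 39+29+19+11+18+8 = 124
W-M-C-B-T-A-W: 39+29+4+15+11+10 = 108
W-M-C-B-A-T-W: 39+29+4+18+11+7 = 108
W-M-C-A-T-B-W: 39+29+22+11+15+8 = 124
W-M-C-A-B-T-W: 39+29+22+18+15+7 = 130
W-M-B-T-C-A-W: 39+33+15+19+22+10 = 138
W-M-B-T-A-C-W: 39+33+15+11+22+12 = 132
… (46 more)
W-T-A-M-C-B-W: 7+11+36+29+4+8 = 95  ← best
The minimum is 95.
One optimal route: W → T → A → M → C → B → W (or its reverse).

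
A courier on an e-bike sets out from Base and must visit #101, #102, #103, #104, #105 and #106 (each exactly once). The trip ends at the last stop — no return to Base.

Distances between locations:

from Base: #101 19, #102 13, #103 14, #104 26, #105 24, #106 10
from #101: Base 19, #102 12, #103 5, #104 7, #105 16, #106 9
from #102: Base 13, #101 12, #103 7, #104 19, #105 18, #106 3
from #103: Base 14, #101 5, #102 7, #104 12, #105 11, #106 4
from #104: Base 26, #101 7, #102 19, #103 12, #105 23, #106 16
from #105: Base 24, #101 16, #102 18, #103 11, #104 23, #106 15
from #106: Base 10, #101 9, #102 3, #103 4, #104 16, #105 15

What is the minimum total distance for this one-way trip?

Shortest open route: 54.

There are 6! = 720 possible orderings.
Base → #101 → #102 → #103 → #104 → #105 → #106: 19+12+7+12+23+15 = 88
Base → #101 → #102 → #103 → #104 → #106 → #105: 19+12+7+12+16+15 = 81
Base → #101 → #102 → #103 → #105 → #104 → #106: 19+12+7+11+23+16 = 88
Base → #101 → #102 → #103 → #105 → #106 → #104: 19+12+7+11+15+16 = 80
Base → #101 → #102 → #103 → #106 → #104 → #105: 19+12+7+4+16+23 = 81
Base → #101 → #102 → #103 → #106 → #105 → #104: 19+12+7+4+15+23 = 80
Base → #101 → #102 → #104 → #103 → #105 → #106: 19+12+19+12+11+15 = 88
Base → #101 → #102 → #104 → #103 → #106 → #105: 19+12+19+12+4+15 = 81
… (712 more)
Base → #102 → #106 → #103 → #105 → #101 → #104: 13+3+4+11+16+7 = 54  ← best
The minimum is 54.
One shortest path: Base → #102 → #106 → #103 → #105 → #101 → #104.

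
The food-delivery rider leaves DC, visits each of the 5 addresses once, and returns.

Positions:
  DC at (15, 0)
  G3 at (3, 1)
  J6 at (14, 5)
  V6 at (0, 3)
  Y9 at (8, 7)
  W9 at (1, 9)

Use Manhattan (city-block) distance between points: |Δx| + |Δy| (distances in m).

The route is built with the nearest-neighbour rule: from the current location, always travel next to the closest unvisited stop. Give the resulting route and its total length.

48 m along DC → J6 → Y9 → W9 → V6 → G3 → DC.

DC → [J6:6 / G3:13 / Y9:14 / V6:18 / W9:23] → J6 (6)
J6 → [Y9:8 / G3:15 / V6:16 / W9:17] → Y9 (8)
Y9 → [W9:9 / G3:11 / V6:12] → W9 (9)
W9 → [V6:7 / G3:10] → V6 (7)
V6 → [G3:5] → G3 (5)
Return G3→DC: 13.
Total = 6 + 8 + 9 + 7 + 5 + 13 = 48.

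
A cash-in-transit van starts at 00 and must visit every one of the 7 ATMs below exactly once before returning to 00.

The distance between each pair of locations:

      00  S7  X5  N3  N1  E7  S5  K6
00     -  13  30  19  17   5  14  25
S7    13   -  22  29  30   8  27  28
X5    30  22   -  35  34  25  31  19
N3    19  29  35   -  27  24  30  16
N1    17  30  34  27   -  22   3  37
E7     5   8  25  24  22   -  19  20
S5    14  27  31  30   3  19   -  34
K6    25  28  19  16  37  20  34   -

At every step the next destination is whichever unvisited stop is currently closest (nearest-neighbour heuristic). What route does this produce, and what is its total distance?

At 00 the remaining stops are E7 5, S7 13, S5 14, N1 17, N3 19, K6 25, X5 30; go to E7.
At E7 the remaining stops are S7 8, S5 19, K6 20, N1 22, N3 24, X5 25; go to S7.
At S7 the remaining stops are X5 22, S5 27, K6 28, N3 29, N1 30; go to X5.
At X5 the remaining stops are K6 19, S5 31, N1 34, N3 35; go to K6.
At K6 the remaining stops are N3 16, S5 34, N1 37; go to N3.
At N3 the remaining stops are N1 27, S5 30; go to N1.
At N1 the remaining stops are S5 3; go to S5.
Return S5→00: 14.
Total = 5 + 8 + 22 + 19 + 16 + 27 + 3 + 14 = 114.

114 along 00 → E7 → S7 → X5 → K6 → N3 → N1 → S5 → 00.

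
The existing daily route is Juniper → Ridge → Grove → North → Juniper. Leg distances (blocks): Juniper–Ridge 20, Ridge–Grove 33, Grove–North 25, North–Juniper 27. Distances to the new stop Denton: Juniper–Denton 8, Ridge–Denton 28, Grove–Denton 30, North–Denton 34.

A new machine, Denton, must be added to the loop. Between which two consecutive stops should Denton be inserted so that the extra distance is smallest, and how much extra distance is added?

Minimum extra distance: 15 blocks, inserting Denton between North and Juniper.

Insertion cost between consecutive stops i–j is d(i,Denton) + d(Denton,j) − d(i,j):
  between Juniper and Ridge: 8 + 28 − 20 = 16
  between Ridge and Grove: 28 + 30 − 33 = 25
  between Grove and North: 30 + 34 − 25 = 39
  between North and Juniper: 34 + 8 − 27 = 15
Cheapest insertion is between North and Juniper, adding 15.
New total = 105 + 15 = 120.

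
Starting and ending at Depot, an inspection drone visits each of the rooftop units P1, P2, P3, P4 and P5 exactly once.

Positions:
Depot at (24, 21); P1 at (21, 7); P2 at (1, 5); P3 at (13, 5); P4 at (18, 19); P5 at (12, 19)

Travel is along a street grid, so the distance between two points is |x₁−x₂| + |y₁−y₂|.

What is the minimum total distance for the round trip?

78 — the shortest possible round trip.

Depot-P1-P2-P3-P4-P5-Depot: 17+22+12+19+6+14 = 90
Depot-P1-P2-P3-P5-P4-Depot: 17+22+12+15+6+8 = 80
Depot-P1-P2-P4-P3-P5-Depot: 17+22+31+19+15+14 = 118
Depot-P1-P2-P4-P5-P3-Depot: 17+22+31+6+15+27 = 118
Depot-P1-P2-P5-P3-P4-Depot: 17+22+25+15+19+8 = 106
Depot-P1-P2-P5-P4-P3-Depot: 17+22+25+6+19+27 = 116
Depot-P1-P3-P2-P4-P5-Depot: 17+10+12+31+6+14 = 90
Depot-P1-P3-P2-P5-P4-Depot: 17+10+12+25+6+8 = 78
Depot-P1-P3-P4-P2-P5-Depot: 17+10+19+31+25+14 = 116
Depot-P1-P3-P4-P5-P2-Depot: 17+10+19+6+25+39 = 116
Depot-P1-P3-P5-P2-P4-Depot: 17+10+15+25+31+8 = 106
Depot-P1-P3-P5-P4-P2-Depot: 17+10+15+6+31+39 = 118
Depot-P1-P4-P2-P3-P5-Depot: 17+15+31+12+15+14 = 104
Depot-P1-P4-P2-P5-P3-Depot: 17+15+31+25+15+27 = 130
… (46 more)
The minimum is 78.
One optimal route: Depot → P1 → P3 → P2 → P5 → P4 → Depot (or its reverse).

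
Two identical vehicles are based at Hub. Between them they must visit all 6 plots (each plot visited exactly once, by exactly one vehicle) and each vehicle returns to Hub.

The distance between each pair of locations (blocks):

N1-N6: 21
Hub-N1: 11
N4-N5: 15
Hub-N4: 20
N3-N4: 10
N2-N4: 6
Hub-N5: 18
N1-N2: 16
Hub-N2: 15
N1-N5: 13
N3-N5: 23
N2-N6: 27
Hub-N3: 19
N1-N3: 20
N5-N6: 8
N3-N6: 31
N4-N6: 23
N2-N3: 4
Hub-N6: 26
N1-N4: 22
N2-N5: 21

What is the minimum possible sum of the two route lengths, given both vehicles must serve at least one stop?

100 blocks — the smallest possible combined total.

Try each way of splitting the stops between the two vehicles (each non-empty) and, for each split, find the best tour for each vehicle:
  {N1} + {N2, N3, N4, N5, N6}: 22 + 78 = 100
  {N2} + {N1, N3, N4, N5, N6}: 30 + 84 = 114
  {N1, N2} + {N3, N4, N5, N6}: 42 + 78 = 120
  {N3} + {N1, N2, N4, N5, N6}: 38 + 76 = 114
  {N1, N3} + {N2, N4, N5, N6}: 50 + 70 = 120
  {N2, N3} + {N1, N4, N5, N6}: 38 + 75 = 113
  … (31 splits in total)
Best: vehicle 1 Hub → N1 → Hub = 22; vehicle 2 Hub → N2 → N3 → N4 → N5 → N6 → Hub = 78; combined 100.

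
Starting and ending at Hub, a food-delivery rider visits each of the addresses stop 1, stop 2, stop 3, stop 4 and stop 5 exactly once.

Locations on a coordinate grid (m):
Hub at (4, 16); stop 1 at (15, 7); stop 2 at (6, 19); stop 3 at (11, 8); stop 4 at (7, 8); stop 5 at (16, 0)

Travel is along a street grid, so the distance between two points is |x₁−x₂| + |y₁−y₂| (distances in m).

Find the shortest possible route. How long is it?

Shortest round trip = 62 m.

With 5 stops there are 5!/2 = 60 distinct round trips (a route and its reverse cost the same).
Hub→stop 1→stop 2→stop 3→stop 4→stop 5→Hub: 20+21+16+4+17+28 = 106
Hub→stop 1→stop 2→stop 3→stop 5→stop 4→Hub: 20+21+16+13+17+11 = 98
Hub→stop 1→stop 2→stop 4→stop 3→stop 5→Hub: 20+21+12+4+13+28 = 98
Hub→stop 1→stop 2→stop 4→stop 5→stop 3→Hub: 20+21+12+17+13+15 = 98
Hub→stop 1→stop 2→stop 5→stop 3→stop 4→Hub: 20+21+29+13+4+11 = 98
Hub→stop 1→stop 2→stop 5→stop 4→stop 3→Hub: 20+21+29+17+4+15 = 106
Hub→stop 1→stop 3→stop 2→stop 4→stop 5→Hub: 20+5+16+12+17+28 = 98
Hub→stop 1→stop 3→stop 2→stop 5→stop 4→Hub: 20+5+16+29+17+11 = 98
Hub→stop 1→stop 3→stop 4→stop 2→stop 5→Hub: 20+5+4+12+29+28 = 98
Hub→stop 1→stop 3→stop 4→stop 5→stop 2→Hub: 20+5+4+17+29+5 = 80
Hub→stop 1→stop 3→stop 5→stop 2→stop 4→Hub: 20+5+13+29+12+11 = 90
Hub→stop 1→stop 3→stop 5→stop 4→stop 2→Hub: 20+5+13+17+12+5 = 72
Hub→stop 1→stop 4→stop 2→stop 3→stop 5→Hub: 20+9+12+16+13+28 = 98
Hub→stop 1→stop 4→stop 2→stop 5→stop 3→Hub: 20+9+12+29+13+15 = 98
… (46 more)
Hub→stop 1→stop 5→stop 3→stop 4→stop 2→Hub: 20+8+13+4+12+5 = 62  ← best
The minimum is 62.
One optimal route: Hub → stop 1 → stop 5 → stop 3 → stop 4 → stop 2 → Hub (or its reverse).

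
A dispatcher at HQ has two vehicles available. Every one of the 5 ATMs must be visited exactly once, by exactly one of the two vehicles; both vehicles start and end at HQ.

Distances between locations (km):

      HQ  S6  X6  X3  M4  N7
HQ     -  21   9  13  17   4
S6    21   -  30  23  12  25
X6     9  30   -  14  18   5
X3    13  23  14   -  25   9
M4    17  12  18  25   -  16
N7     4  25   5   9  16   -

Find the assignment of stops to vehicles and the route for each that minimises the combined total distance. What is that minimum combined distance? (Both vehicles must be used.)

Check every non-empty split of the stops between the two vehicles; for each half take its own optimal tour:
  {S6} + {X6, X3, M4, N7}: 42 + 62 = 104
  {X6} + {S6, X3, M4, N7}: 18 + 65 = 83
  {S6, X6} + {X3, M4, N7}: 60 + 55 = 115
  {X3} + {S6, X6, M4, N7}: 26 + 60 = 86
  {S6, X3} + {X6, M4, N7}: 57 + 44 = 101
  {X6, X3} + {S6, M4, N7}: 36 + 53 = 89
  … (15 splits in total)
Best: vehicle 1 HQ → X6 → HQ = 18; vehicle 2 HQ → M4 → S6 → X3 → N7 → HQ = 65; combined 83.

83 km — the smallest possible combined total.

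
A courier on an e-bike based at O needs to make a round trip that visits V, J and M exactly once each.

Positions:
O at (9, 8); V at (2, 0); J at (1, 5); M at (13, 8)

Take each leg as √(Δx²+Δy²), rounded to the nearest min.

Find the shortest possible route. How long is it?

There are 3 distinct closed tours to check (reversals are equivalent).
O-V-J-M-O: 11+5+12+4 = 32
O-V-M-J-O: 11+14+12+9 = 46
O-J-V-M-O: 9+5+14+4 = 32
The minimum is 32.
One optimal route: O → V → J → M → O (or its reverse).

Shortest round trip = 32 min.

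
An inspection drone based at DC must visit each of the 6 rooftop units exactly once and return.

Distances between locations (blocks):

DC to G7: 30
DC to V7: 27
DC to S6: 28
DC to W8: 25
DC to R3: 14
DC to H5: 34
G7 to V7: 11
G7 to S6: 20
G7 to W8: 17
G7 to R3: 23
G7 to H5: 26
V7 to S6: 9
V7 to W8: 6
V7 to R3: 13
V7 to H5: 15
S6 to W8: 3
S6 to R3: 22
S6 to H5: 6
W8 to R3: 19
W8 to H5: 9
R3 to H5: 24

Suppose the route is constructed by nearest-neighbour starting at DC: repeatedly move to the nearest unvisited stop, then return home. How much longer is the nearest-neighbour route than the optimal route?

4 blocks longer than the optimal tour.

From DC: R3=14, W8=25, V7=27, S6=28, G7=30, H5=34 → choose R3 (14).
From R3: V7=13, W8=19, S6=22, G7=23, H5=24 → choose V7 (13).
From V7: W8=6, S6=9, G7=11, H5=15 → choose W8 (6).
From W8: S6=3, H5=9, G7=17 → choose S6 (3).
From S6: H5=6, G7=20 → choose H5 (6).
From H5: G7=26 → choose G7 (26).
NN route DC → R3 → V7 → W8 → S6 → H5 → G7 → DC costs 98.
Optimal: DC → G7 → V7 → W8 → S6 → H5 → R3 → DC costs 94 (by enumerating all 360 distinct tours).
Excess = 98 − 94 = 4.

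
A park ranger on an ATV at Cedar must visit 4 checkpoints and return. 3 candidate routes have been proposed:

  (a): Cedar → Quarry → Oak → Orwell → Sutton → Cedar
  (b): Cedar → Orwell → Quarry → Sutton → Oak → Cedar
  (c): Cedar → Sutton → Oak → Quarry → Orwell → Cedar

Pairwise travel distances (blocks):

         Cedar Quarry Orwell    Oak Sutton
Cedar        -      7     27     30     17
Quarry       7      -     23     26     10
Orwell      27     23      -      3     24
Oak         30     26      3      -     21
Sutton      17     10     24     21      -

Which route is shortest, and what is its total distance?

(a): 7 + 26 + 3 + 24 + 17 = 77
(b): 27 + 23 + 10 + 21 + 30 = 111
(c): 17 + 21 + 26 + 23 + 27 = 114

Shortest is (a), total 77 blocks.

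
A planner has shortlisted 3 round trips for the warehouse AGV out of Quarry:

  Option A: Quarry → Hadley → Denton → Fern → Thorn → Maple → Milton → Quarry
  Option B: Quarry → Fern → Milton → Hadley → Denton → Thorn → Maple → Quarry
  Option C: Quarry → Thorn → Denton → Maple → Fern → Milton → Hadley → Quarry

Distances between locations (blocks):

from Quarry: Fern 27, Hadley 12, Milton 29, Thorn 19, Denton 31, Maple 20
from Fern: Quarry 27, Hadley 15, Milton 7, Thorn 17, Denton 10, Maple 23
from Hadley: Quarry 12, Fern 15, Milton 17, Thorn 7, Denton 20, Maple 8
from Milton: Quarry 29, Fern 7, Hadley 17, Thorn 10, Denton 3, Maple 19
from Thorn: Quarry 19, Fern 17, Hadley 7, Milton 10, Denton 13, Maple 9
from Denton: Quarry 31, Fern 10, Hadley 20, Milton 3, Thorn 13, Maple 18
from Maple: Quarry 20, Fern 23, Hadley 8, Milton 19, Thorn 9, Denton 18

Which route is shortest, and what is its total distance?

Option A: 12 + 20 + 10 + 17 + 9 + 19 + 29 = 116
Option B: 27 + 7 + 17 + 20 + 13 + 9 + 20 = 113
Option C: 19 + 13 + 18 + 23 + 7 + 17 + 12 = 109

Shortest is Option C, total 109 blocks.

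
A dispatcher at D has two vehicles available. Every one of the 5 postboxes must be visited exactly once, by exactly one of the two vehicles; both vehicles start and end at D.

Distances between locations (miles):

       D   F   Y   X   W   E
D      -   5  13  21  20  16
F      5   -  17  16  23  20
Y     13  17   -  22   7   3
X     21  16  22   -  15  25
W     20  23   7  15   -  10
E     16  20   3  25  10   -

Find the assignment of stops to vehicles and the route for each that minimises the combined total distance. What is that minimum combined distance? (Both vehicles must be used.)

Minimum combined distance: 72 miles.

Check every non-empty split of the stops between the two vehicles; for each half take its own optimal tour:
  {F} + {Y, X, W, E}: 10 + 62 = 72
  {Y} + {F, X, W, E}: 26 + 62 = 88
  {F, Y} + {X, W, E}: 35 + 62 = 97
  {X} + {F, Y, W, E}: 42 + 54 = 96
  {F, X} + {Y, W, E}: 42 + 46 = 88
  {Y, X} + {F, W, E}: 56 + 54 = 110
  … (15 splits in total)
Best: vehicle 1 D → F → D = 10; vehicle 2 D → Y → E → W → X → D = 62; combined 72.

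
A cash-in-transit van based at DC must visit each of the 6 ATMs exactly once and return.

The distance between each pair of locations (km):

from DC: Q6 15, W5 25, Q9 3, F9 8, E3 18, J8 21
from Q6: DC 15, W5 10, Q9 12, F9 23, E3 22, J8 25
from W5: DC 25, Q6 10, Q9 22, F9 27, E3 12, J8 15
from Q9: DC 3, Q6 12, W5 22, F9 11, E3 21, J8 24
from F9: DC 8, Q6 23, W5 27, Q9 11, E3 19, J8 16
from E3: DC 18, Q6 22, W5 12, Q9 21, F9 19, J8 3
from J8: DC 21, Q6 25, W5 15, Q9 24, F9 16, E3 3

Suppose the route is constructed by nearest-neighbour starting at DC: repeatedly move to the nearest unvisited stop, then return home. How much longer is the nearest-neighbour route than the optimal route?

Excess over optimum: 6 km.

DC: Q9=3, F9=8, Q6=15, E3=18, J8=21, W5=25 ⇒ Q9
Q9: F9=11, Q6=12, E3=21, W5=22, J8=24 ⇒ F9
F9: J8=16, E3=19, Q6=23, W5=27 ⇒ J8
J8: E3=3, W5=15, Q6=25 ⇒ E3
E3: W5=12, Q6=22 ⇒ W5
W5: Q6=10 ⇒ Q6
NN route DC → Q9 → F9 → J8 → E3 → W5 → Q6 → DC costs 70.
Optimal: DC → Q9 → Q6 → W5 → E3 → J8 → F9 → DC costs 64 (by enumerating all 360 distinct tours).
Excess = 70 − 64 = 6.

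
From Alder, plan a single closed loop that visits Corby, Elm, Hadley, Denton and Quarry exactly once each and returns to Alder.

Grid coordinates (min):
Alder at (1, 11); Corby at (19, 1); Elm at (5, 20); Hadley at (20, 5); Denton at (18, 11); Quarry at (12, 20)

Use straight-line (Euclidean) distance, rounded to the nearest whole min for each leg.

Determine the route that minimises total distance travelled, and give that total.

With 5 stops there are 5!/2 = 60 distinct round trips (a route and its reverse cost the same).
Alder-Corby-Elm-Hadley-Denton-Quarry-Alder: 21+24+21+6+11+14 = 97
Alder-Corby-Elm-Hadley-Quarry-Denton-Alder: 21+24+21+17+11+17 = 111
Alder-Corby-Elm-Denton-Hadley-Quarry-Alder: 21+24+16+6+17+14 = 98
Alder-Corby-Elm-Denton-Quarry-Hadley-Alder: 21+24+16+11+17+20 = 109
Alder-Corby-Elm-Quarry-Hadley-Denton-Alder: 21+24+7+17+6+17 = 92
Alder-Corby-Elm-Quarry-Denton-Hadley-Alder: 21+24+7+11+6+20 = 89
Alder-Corby-Hadley-Elm-Denton-Quarry-Alder: 21+4+21+16+11+14 = 87
Alder-Corby-Hadley-Elm-Quarry-Denton-Alder: 21+4+21+7+11+17 = 81
Alder-Corby-Hadley-Denton-Elm-Quarry-Alder: 21+4+6+16+7+14 = 68
Alder-Corby-Hadley-Denton-Quarry-Elm-Alder: 21+4+6+11+7+10 = 59
Alder-Corby-Hadley-Quarry-Elm-Denton-Alder: 21+4+17+7+16+17 = 82
Alder-Corby-Hadley-Quarry-Denton-Elm-Alder: 21+4+17+11+16+10 = 79
Alder-Corby-Denton-Elm-Hadley-Quarry-Alder: 21+10+16+21+17+14 = 99
Alder-Corby-Denton-Elm-Quarry-Hadley-Alder: 21+10+16+7+17+20 = 91
… (46 more)
The minimum is 59.
One optimal route: Alder → Corby → Hadley → Denton → Quarry → Elm → Alder (or its reverse).

Minimum total distance: 59 min.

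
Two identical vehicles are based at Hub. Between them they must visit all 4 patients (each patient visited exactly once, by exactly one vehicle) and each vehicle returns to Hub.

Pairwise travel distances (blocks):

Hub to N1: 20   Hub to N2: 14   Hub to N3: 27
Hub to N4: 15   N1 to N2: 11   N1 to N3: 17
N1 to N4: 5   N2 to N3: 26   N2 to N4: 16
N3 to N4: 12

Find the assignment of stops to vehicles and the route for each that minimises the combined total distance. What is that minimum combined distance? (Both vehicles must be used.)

Check every non-empty split of the stops between the two vehicles; for each half take its own optimal tour:
  {N1} + {N2, N3, N4}: 40 + 67 = 107
  {N2} + {N1, N3, N4}: 28 + 64 = 92
  {N1, N2} + {N3, N4}: 45 + 54 = 99
  {N3} + {N1, N2, N4}: 54 + 45 = 99
  {N1, N3} + {N2, N4}: 64 + 45 = 109
  {N2, N3} + {N1, N4}: 67 + 40 = 107
  … (7 splits in total)
Best: vehicle 1 Hub → N2 → Hub = 28; vehicle 2 Hub → N1 → N3 → N4 → Hub = 64; combined 92.

92 blocks — the smallest possible combined total.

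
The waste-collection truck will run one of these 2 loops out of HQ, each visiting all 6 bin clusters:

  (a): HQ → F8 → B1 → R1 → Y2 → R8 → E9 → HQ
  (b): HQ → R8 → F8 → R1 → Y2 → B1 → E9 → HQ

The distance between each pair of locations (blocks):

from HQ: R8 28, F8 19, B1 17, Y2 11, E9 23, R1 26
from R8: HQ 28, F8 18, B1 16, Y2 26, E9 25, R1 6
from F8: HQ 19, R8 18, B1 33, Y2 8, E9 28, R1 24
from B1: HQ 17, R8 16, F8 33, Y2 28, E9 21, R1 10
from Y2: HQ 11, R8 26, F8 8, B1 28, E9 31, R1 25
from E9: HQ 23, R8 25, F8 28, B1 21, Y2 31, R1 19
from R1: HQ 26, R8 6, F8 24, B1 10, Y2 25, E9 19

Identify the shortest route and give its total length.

(a): 19 + 33 + 10 + 25 + 26 + 25 + 23 = 161
(b): 28 + 18 + 24 + 25 + 28 + 21 + 23 = 167

161 blocks — (a) is the shortest.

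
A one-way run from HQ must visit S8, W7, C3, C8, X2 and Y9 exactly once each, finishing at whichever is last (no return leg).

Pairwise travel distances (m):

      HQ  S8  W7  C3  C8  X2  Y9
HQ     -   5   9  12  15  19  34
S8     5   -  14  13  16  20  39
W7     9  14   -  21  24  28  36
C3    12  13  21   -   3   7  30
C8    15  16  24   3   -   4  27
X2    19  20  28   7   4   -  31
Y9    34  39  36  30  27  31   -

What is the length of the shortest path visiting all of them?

Shortest open route: 74 m.

There are 6! = 720 possible orderings.
HQ→S8→W7→C3→C8→X2→Y9: 5+14+21+3+4+31 = 78
HQ→S8→W7→C3→C8→Y9→X2: 5+14+21+3+27+31 = 101
HQ→S8→W7→C3→X2→C8→Y9: 5+14+21+7+4+27 = 78
HQ→S8→W7→C3→X2→Y9→C8: 5+14+21+7+31+27 = 105
HQ→S8→W7→C3→Y9→C8→X2: 5+14+21+30+27+4 = 101
HQ→S8→W7→C3→Y9→X2→C8: 5+14+21+30+31+4 = 105
HQ→S8→W7→C8→C3→X2→Y9: 5+14+24+3+7+31 = 84
HQ→S8→W7→C8→C3→Y9→X2: 5+14+24+3+30+31 = 107
… (712 more)
HQ→W7→S8→C3→C8→X2→Y9: 9+14+13+3+4+31 = 74  ← best
The minimum is 74.
One shortest path: HQ → W7 → S8 → C3 → C8 → X2 → Y9.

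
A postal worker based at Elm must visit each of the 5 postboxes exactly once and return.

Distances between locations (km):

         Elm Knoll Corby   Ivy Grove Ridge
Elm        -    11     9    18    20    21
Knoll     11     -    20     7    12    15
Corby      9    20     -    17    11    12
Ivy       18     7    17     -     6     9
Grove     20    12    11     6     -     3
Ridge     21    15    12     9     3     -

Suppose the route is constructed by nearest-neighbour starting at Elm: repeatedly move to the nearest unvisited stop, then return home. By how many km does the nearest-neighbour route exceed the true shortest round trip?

Excess over optimum: 2 km.

Elm: Corby=9, Knoll=11, Ivy=18, Grove=20, Ridge=21 ⇒ Corby
Corby: Grove=11, Ridge=12, Ivy=17, Knoll=20 ⇒ Grove
Grove: Ridge=3, Ivy=6, Knoll=12 ⇒ Ridge
Ridge: Ivy=9, Knoll=15 ⇒ Ivy
Ivy: Knoll=7 ⇒ Knoll
NN route Elm → Corby → Grove → Ridge → Ivy → Knoll → Elm costs 50.
Optimal: Elm → Knoll → Ivy → Grove → Ridge → Corby → Elm costs 48 (by enumerating all 60 distinct tours).
Excess = 50 − 48 = 2.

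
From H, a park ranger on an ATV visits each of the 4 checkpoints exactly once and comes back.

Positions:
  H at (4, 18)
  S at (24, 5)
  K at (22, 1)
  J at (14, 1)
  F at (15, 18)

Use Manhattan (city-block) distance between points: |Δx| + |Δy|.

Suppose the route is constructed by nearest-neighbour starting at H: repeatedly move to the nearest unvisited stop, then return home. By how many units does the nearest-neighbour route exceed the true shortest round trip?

From H: F=11, J=27, S=33, K=35 → choose F (11).
From F: J=18, S=22, K=24 → choose J (18).
From J: K=8, S=14 → choose K (8).
From K: S=6 → choose S (6).
NN route H → F → J → K → S → H costs 76.
Optimal: H → J → K → S → F → H costs 74 (by enumerating all 12 distinct tours).
Excess = 76 − 74 = 2.

Excess over optimum: 2.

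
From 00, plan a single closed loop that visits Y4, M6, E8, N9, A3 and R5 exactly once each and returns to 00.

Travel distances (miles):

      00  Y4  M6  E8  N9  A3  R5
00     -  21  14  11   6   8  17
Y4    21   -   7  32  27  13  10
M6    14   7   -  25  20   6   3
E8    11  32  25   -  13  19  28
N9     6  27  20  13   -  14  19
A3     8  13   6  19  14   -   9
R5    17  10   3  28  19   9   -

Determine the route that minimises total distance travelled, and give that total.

There are 360 distinct closed tours to check (reversals are equivalent).
00-Y4-M6-E8-N9-A3-R5-00: 21+7+25+13+14+9+17 = 106
00-Y4-M6-E8-N9-R5-A3-00: 21+7+25+13+19+9+8 = 102
00-Y4-M6-E8-A3-N9-R5-00: 21+7+25+19+14+19+17 = 122
00-Y4-M6-E8-A3-R5-N9-00: 21+7+25+19+9+19+6 = 106
00-Y4-M6-E8-R5-N9-A3-00: 21+7+25+28+19+14+8 = 122
00-Y4-M6-E8-R5-A3-N9-00: 21+7+25+28+9+14+6 = 110
00-Y4-M6-N9-E8-A3-R5-00: 21+7+20+13+19+9+17 = 106
00-Y4-M6-N9-E8-R5-A3-00: 21+7+20+13+28+9+8 = 106
… (352 more)
00-E8-N9-R5-Y4-M6-A3-00: 11+13+19+10+7+6+8 = 74  ← best
The minimum is 74.
One optimal route: 00 → E8 → N9 → R5 → Y4 → M6 → A3 → 00 (or its reverse).

74 miles — the shortest possible round trip.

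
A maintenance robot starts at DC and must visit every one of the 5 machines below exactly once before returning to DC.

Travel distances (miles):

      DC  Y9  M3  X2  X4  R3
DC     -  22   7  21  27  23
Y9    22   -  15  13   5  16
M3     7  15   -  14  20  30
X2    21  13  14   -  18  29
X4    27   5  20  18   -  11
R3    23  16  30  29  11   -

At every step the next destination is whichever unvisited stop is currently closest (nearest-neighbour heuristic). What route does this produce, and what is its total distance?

From DC: distances to unvisited — M3=7, X2=21, Y9=22, R3=23, X4=27. Nearest is M3 (7).
From M3: distances to unvisited — X2=14, Y9=15, X4=20, R3=30. Nearest is X2 (14).
From X2: distances to unvisited — Y9=13, X4=18, R3=29. Nearest is Y9 (13).
From Y9: distances to unvisited — X4=5, R3=16. Nearest is X4 (5).
From X4: distances to unvisited — R3=11. Nearest is R3 (11).
Return R3→DC: 23.
Total = 7 + 14 + 13 + 5 + 11 + 23 = 73.

73 miles along DC → M3 → X2 → Y9 → X4 → R3 → DC.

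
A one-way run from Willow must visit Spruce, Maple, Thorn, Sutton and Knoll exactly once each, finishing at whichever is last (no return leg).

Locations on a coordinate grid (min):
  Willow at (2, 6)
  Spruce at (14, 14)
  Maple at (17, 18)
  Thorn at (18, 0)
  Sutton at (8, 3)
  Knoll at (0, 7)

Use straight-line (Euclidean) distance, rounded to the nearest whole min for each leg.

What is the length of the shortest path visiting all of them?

There are 5! = 120 possible orderings.
Willow - Spruce - Maple - Thorn - Sutton - Knoll: 14+5+18+10+9 = 56
Willow - Spruce - Maple - Thorn - Knoll - Sutton: 14+5+18+19+9 = 65
Willow - Spruce - Maple - Sutton - Thorn - Knoll: 14+5+17+10+19 = 65
Willow - Spruce - Maple - Sutton - Knoll - Thorn: 14+5+17+9+19 = 64
Willow - Spruce - Maple - Knoll - Thorn - Sutton: 14+5+20+19+10 = 68
Willow - Spruce - Maple - Knoll - Sutton - Thorn: 14+5+20+9+10 = 58
Willow - Spruce - Thorn - Maple - Sutton - Knoll: 14+15+18+17+9 = 73
Willow - Spruce - Thorn - Maple - Knoll - Sutton: 14+15+18+20+9 = 76
Willow - Spruce - Thorn - Sutton - Maple - Knoll: 14+15+10+17+20 = 76
Willow - Spruce - Thorn - Sutton - Knoll - Maple: 14+15+10+9+20 = 68
Willow - Spruce - Thorn - Knoll - Maple - Sutton: 14+15+19+20+17 = 85
Willow - Spruce - Thorn - Knoll - Sutton - Maple: 14+15+19+9+17 = 74
Willow - Spruce - Sutton - Maple - Thorn - Knoll: 14+13+17+18+19 = 81
Willow - Spruce - Sutton - Maple - Knoll - Thorn: 14+13+17+20+19 = 83
… (106 more)
Willow - Knoll - Sutton - Thorn - Spruce - Maple: 2+9+10+15+5 = 41  ← best
The minimum is 41.
One shortest path: Willow → Knoll → Sutton → Thorn → Spruce → Maple.

Shortest open route: 41 min.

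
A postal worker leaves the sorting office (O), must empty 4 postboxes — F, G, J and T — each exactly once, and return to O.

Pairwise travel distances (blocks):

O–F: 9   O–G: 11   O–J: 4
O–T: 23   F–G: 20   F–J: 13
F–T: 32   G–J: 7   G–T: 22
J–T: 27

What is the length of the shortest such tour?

74 blocks — the shortest possible round trip.

O - F - G - J - T - O: 9+20+7+27+23 = 86
O - F - G - T - J - O: 9+20+22+27+4 = 82
O - F - J - G - T - O: 9+13+7+22+23 = 74
O - F - J - T - G - O: 9+13+27+22+11 = 82
O - F - T - G - J - O: 9+32+22+7+4 = 74
O - F - T - J - G - O: 9+32+27+7+11 = 86
O - G - F - J - T - O: 11+20+13+27+23 = 94
O - G - F - T - J - O: 11+20+32+27+4 = 94
O - G - J - F - T - O: 11+7+13+32+23 = 86
O - G - T - F - J - O: 11+22+32+13+4 = 82
O - J - F - G - T - O: 4+13+20+22+23 = 82
O - J - G - F - T - O: 4+7+20+32+23 = 86
The minimum is 74.
One optimal route: O → F → J → G → T → O (or its reverse).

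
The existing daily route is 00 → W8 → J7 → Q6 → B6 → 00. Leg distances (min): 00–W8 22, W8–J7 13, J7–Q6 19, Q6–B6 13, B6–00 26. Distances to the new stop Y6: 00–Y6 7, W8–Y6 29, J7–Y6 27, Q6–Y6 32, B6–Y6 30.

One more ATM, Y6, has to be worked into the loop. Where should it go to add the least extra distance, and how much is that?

Insertion cost between consecutive stops i–j is d(i,Y6) + d(Y6,j) − d(i,j):
  between 00 and W8: 7 + 29 − 22 = 14
  between W8 and J7: 29 + 27 − 13 = 43
  between J7 and Q6: 27 + 32 − 19 = 40
  between Q6 and B6: 32 + 30 − 13 = 49
  between B6 and 00: 30 + 7 − 26 = 11
Cheapest insertion is between B6 and 00, adding 11.
New total = 93 + 11 = 104.

+11 min — insert Y6 between B6 and 00.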